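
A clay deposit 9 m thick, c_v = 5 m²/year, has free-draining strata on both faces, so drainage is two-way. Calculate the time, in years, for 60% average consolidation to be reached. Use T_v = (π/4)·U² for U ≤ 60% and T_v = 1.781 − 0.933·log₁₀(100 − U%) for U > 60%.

Drainage path length: H_d = H/2 = 4.5 m (double drainage).
U ≤ 60%: T_v = (π/4)·U² = (π/4)×0.6² = 0.28274.
t = T_v·H_d²/c_v = 0.28274×4.5²/5 = 1.145 years.

t ≈ 1.15 years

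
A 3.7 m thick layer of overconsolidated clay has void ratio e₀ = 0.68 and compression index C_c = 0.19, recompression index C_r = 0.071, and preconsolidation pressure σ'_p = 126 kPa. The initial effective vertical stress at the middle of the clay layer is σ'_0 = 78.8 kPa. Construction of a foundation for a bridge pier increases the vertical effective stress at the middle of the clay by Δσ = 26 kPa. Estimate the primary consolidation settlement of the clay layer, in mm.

Final effective stress: σ'_f = 78.8 + 26 = 104.8 kPa.
σ'_f = 104.8 ≤ σ'_p = 126 kPa, so the clay remains overconsolidated and only the recompression index applies:
S_c = C_r·H/(1+e₀)·log₁₀(σ'_f/σ'_0) = 0.071×3.7/1.68×log₁₀(104.8/78.8)
    = 0.15637 × 0.12384 = 0.01936 m

S_c ≈ 19.4 mm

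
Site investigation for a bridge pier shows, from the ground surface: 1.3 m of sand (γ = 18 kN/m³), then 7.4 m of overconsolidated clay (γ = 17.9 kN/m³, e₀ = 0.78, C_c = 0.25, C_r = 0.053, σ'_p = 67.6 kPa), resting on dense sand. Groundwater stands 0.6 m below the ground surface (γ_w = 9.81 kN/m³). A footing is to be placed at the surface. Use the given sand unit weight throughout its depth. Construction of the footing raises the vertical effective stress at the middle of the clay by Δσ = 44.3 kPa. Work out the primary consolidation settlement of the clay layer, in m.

S_c ≈ 0.169 m

Mid-depth of clay below the ground surface: z = 1.3 + 7.4/2 = 5 m.
Total vertical stress at mid-clay: σ_v = 18×1.3 + 17.9×3.7 = 89.63 kPa.
Pore pressure: u = 9.81×(5 − 0.6) = 43.164 kPa.
Initial effective stress: σ'_0 = σ_v − u = 89.63 − 43.164 = 46.466 kPa.
Final effective stress: σ'_f = 46.466 + 44.3 = 90.766 kPa.
σ'_f = 90.766 > σ'_p = 67.6 kPa, so the stress path crosses the preconsolidation pressure — recompression up to σ'_p, then virgin compression beyond:
S_c = H/(1+e₀)·[C_r·log₁₀(σ'_p/σ'_0) + C_c·log₁₀(σ'_f/σ'_p)]
    = 7.4/1.78 × [0.053×log₁₀(67.6/46.466) + 0.25×log₁₀(90.766/67.6)]
    = 4.1573 × [0.008629 + 0.031994] = 0.1689 m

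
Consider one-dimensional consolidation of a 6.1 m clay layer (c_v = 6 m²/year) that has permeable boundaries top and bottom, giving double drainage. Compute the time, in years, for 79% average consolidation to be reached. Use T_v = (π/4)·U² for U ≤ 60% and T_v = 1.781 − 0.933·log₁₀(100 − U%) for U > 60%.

t ≈ 0.849 years

Drainage path length: H_d = H/2 = 3.05 m (double drainage).
U > 60%: T_v = 1.781 − 0.933·log₁₀(100 − 79) = 0.54737.
t = T_v·H_d²/c_v = 0.54737×3.05²/6 = 0.8487 years.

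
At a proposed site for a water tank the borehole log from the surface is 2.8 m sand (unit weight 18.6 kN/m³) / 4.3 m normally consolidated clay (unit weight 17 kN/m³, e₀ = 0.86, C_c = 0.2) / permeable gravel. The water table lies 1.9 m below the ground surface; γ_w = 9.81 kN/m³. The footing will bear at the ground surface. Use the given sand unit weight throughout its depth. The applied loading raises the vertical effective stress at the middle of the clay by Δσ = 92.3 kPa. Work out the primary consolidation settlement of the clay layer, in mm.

Mid-depth of clay below the ground surface: z = 2.8 + 4.3/2 = 4.95 m.
Total vertical stress at mid-clay: σ_v = 18.6×2.8 + 17×2.15 = 88.63 kPa.
Pore pressure: u = 9.81×(4.95 − 1.9) = 29.921 kPa.
Initial effective stress: σ'_0 = σ_v − u = 88.63 − 29.921 = 58.709 kPa.
Final effective stress: σ'_f = σ'_0 + Δσ = 58.709 + 92.3 = 151.01 kPa.
Normally consolidated clay, so the full stress increment lies on the virgin compression line:
S_c = C_c·H/(1+e₀)·log₁₀(σ'_f/σ'_0) = 0.2×4.3/(1+0.86)×log₁₀(151.01/58.709)
    = 0.46237 × 0.4103 = 0.1897 m

S_c ≈ 190 mm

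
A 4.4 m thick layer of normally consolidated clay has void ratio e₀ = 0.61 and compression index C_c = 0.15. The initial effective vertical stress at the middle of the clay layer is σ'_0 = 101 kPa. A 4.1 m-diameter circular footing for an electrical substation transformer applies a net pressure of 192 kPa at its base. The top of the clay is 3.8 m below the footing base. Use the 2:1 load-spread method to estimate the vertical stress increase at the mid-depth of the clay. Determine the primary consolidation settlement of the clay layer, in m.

S_c ≈ 0.0485 m

Mid-depth of clay below the footing base: z = 3.8 + 4.4/2 = 6 m.
Stress increase at mid-clay by the 2:1 spreading method:
Δσ ≈ qD²/(D+z)² = 192×4.1²/(4.1+6)² = 31.639 kPa
Final effective stress: σ'_f = σ'_0 + Δσ = 101 + 31.639 = 132.64 kPa.
Normally consolidated clay, so the full stress increment lies on the virgin compression line:
S_c = C_c·H/(1+e₀)·log₁₀(σ'_f/σ'_0) = 0.15×4.4/(1+0.61)×log₁₀(132.64/101)
    = 0.40994 × 0.11835 = 0.04852 m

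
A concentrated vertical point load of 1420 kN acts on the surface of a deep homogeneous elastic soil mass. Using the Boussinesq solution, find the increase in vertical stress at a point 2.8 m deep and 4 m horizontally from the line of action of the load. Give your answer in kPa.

Δσ_z ≈ 5.36 kPa

Boussinesq vertical stress below a point load on an elastic half-space:
Δσ_z = 3P/(2πz²) · [1 + (r/z)²]^(−5/2)
r/z = 4/2.8 = 1.4286; [1+(r/z)²]^(−5/2) = 0.062019.
Δσ_z = 3×1420/(2π×2.8²) × 0.062019 = 86.48 × 0.062019 = 5.363 kPa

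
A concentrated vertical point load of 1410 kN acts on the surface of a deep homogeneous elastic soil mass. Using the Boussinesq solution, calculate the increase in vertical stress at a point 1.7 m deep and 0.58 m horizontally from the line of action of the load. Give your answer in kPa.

Δσ_z ≈ 177 kPa

Boussinesq vertical stress below a point load on an elastic half-space:
Δσ_z = 3P/(2πz²) · [1 + (r/z)²]^(−5/2)
r/z = 0.58/1.7 = 0.34118; [1+(r/z)²]^(−5/2) = 0.75936.
Δσ_z = 3×1410/(2π×1.7²) × 0.75936 = 232.95 × 0.75936 = 176.9 kPa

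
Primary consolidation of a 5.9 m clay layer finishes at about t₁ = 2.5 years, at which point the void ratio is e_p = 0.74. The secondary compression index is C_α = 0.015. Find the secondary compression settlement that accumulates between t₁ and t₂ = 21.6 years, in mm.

Secondary compression: S_s = C_α·H/(1+e_p)·log₁₀(t₂/t₁)
S_s = 0.015×5.9/(1+0.74)×log₁₀(21.6/2.5)
    = 0.05086 × 0.9365 = 0.04763 m

S_s ≈ 47.6 mm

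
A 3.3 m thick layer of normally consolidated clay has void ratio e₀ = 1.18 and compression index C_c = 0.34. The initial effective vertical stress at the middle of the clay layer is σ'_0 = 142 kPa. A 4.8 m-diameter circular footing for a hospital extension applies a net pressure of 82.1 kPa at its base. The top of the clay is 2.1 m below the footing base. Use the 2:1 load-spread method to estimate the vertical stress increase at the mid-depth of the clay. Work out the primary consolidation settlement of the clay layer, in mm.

Mid-depth of clay below the footing base: z = 2.1 + 3.3/2 = 3.75 m.
Stress increase at mid-clay by the 2:1 spreading method:
Δσ ≈ qD²/(D+z)² = 82.1×4.8²/(4.8+3.75)² = 25.876 kPa
Final effective stress: σ'_f = σ'_0 + Δσ = 142 + 25.876 = 167.88 kPa.
Normally consolidated clay, so the full stress increment lies on the virgin compression line:
S_c = C_c·H/(1+e₀)·log₁₀(σ'_f/σ'_0) = 0.34×3.3/(1+1.18)×log₁₀(167.88/142)
    = 0.51468 × 0.072711 = 0.03742 m

S_c ≈ 37.4 mm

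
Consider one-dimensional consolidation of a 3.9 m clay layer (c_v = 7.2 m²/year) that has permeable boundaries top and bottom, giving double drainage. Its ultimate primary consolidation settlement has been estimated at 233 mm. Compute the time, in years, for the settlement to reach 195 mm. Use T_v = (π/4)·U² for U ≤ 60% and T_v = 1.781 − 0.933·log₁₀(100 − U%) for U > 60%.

Drainage path length: H_d = H/2 = 1.95 m (double drainage).
U = S(t)/S_ult = 195/233 = 0.8369.
U > 60%: T_v = 1.781 − 0.933·log₁₀(100 − 83.691) = 0.6498.
t = T_v·H_d²/c_v = 0.6498×1.95²/7.2 = 0.3432 years.

t ≈ 0.343 years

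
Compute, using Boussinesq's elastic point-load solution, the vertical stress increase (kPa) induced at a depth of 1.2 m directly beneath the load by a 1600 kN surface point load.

Δσ_z ≈ 531 kPa

Boussinesq vertical stress below a point load on an elastic half-space:
Δσ_z = 3P/(2πz²) · [1 + (r/z)²]^(−5/2)
r/z = 0/1.2 = 0; [1+(r/z)²]^(−5/2) = 1.
Δσ_z = 3×1600/(2π×1.2²) × 1 = 530.52 × 1 = 530.5 kPa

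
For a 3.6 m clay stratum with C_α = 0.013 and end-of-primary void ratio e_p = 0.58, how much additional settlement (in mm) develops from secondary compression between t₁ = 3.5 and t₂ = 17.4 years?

S_s ≈ 20.6 mm

Secondary compression: S_s = C_α·H/(1+e_p)·log₁₀(t₂/t₁)
S_s = 0.013×3.6/(1+0.58)×log₁₀(17.4/3.5)
    = 0.02962 × 0.6965 = 0.02063 m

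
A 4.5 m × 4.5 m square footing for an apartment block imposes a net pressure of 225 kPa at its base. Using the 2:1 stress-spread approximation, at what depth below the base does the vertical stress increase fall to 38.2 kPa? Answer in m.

z ≈ 6.42 m

2:1 spreading — at depth z the loaded area has grown by z in each plan dimension:
qB²/(B+z)² = Δσ_z ⇒ z = B(√(q/Δσ_z) − 1) = 4.5×(√(225/38.2) − 1) = 6.421 m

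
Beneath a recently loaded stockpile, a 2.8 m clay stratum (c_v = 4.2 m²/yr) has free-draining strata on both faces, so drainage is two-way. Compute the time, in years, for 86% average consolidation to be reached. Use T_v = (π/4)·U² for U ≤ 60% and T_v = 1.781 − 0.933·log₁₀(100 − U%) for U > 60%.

t ≈ 0.332 years

Drainage path length: H_d = H/2 = 1.4 m (double drainage).
U > 60%: T_v = 1.781 − 0.933·log₁₀(100 − 86) = 0.71166.
t = T_v·H_d²/c_v = 0.71166×1.4²/4.2 = 0.3321 years.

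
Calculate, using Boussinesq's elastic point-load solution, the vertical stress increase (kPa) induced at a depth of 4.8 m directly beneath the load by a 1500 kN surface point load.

Boussinesq vertical stress below a point load on an elastic half-space:
Δσ_z = 3P/(2πz²) · [1 + (r/z)²]^(−5/2)
r/z = 0/4.8 = 0; [1+(r/z)²]^(−5/2) = 1.
Δσ_z = 3×1500/(2π×4.8²) × 1 = 31.085 × 1 = 31.09 kPa

Δσ_z ≈ 31.1 kPa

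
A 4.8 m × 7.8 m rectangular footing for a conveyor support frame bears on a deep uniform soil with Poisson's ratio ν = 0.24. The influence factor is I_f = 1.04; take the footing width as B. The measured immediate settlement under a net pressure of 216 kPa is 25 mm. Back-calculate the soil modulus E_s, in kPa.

S_e = q·B·(1−ν²)/E_s · I_f  ⇒  E_s = q·B·(1−ν²)·I_f / S_e.
E_s = 216 × 4.8 × 0.9424 × 1.04 / 0.025 = 40650 kPa

E_s ≈ 40600 kPa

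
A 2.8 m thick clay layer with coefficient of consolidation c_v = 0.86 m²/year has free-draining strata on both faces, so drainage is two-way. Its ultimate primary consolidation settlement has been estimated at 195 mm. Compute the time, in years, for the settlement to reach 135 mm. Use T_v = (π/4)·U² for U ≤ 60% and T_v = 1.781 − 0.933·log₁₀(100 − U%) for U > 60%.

Drainage path length: H_d = H/2 = 1.4 m (double drainage).
U = S(t)/S_ult = 135/195 = 0.6923.
U > 60%: T_v = 1.781 − 0.933·log₁₀(100 − 69.231) = 0.39259.
t = T_v·H_d²/c_v = 0.39259×1.4²/0.86 = 0.8947 years.

t ≈ 0.895 years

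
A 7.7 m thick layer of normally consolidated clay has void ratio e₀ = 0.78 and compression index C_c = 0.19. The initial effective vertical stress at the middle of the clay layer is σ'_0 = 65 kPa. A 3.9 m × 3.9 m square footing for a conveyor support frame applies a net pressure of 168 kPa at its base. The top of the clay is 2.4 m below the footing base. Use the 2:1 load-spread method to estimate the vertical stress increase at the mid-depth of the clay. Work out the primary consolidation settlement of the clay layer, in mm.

S_c ≈ 115 mm

Mid-depth of clay below the footing base: z = 2.4 + 7.7/2 = 6.25 m.
Stress increase at mid-clay by the 2:1 spreading method:
Δσ = qBL/((B+z)(L+z)) = 168×3.9×3.9/((3.9+6.25)(3.9+6.25)) = 24.803 kPa
Final effective stress: σ'_f = σ'_0 + Δσ = 65 + 24.803 = 89.803 kPa.
Normally consolidated clay, so the full stress increment lies on the virgin compression line:
S_c = C_c·H/(1+e₀)·log₁₀(σ'_f/σ'_0) = 0.19×7.7/(1+0.78)×log₁₀(89.803/65)
    = 0.82191 × 0.14038 = 0.1154 m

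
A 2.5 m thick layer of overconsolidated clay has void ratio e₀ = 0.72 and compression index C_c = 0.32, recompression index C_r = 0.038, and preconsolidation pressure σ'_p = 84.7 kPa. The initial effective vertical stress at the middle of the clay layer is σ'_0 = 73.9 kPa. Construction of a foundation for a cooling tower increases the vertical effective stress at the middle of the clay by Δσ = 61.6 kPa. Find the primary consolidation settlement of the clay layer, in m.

S_c ≈ 0.0982 m

Final effective stress: σ'_f = 73.9 + 61.6 = 135.5 kPa.
σ'_f = 135.5 > σ'_p = 84.7 kPa, so the stress path crosses the preconsolidation pressure — recompression up to σ'_p, then virgin compression beyond:
S_c = H/(1+e₀)·[C_r·log₁₀(σ'_p/σ'_0) + C_c·log₁₀(σ'_f/σ'_p)]
    = 2.5/1.72 × [0.038×log₁₀(84.7/73.9) + 0.32×log₁₀(135.5/84.7)]
    = 1.4535 × [0.0022511 + 0.065298] = 0.09818 m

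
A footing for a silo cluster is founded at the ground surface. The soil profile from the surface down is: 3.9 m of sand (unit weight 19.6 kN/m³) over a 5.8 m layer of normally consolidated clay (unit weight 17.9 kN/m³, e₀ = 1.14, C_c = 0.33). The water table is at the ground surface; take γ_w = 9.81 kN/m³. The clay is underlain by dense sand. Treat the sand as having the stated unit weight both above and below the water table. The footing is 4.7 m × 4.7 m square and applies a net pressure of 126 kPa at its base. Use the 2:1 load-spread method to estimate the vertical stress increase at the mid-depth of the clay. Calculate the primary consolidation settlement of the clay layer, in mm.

Mid-depth of clay below the ground surface: z = 3.9 + 5.8/2 = 6.8 m.
Total vertical stress at mid-clay: σ_v = 19.6×3.9 + 17.9×2.9 = 128.35 kPa.
Pore pressure: u = 9.81×(6.8 − 0) = 66.708 kPa.
Initial effective stress: σ'_0 = σ_v − u = 128.35 − 66.708 = 61.642 kPa.
Stress increase at mid-clay by the 2:1 spreading method:
Δσ = qBL/((B+z)(L+z)) = 126×4.7×4.7/((4.7+6.8)(4.7+6.8)) = 21.046 kPa
Final effective stress: σ'_f = σ'_0 + Δσ = 61.642 + 21.046 = 82.688 kPa.
Normally consolidated clay, so the full stress increment lies on the virgin compression line:
S_c = C_c·H/(1+e₀)·log₁₀(σ'_f/σ'_0) = 0.33×5.8/(1+1.14)×log₁₀(82.688/61.642)
    = 0.89439 × 0.12757 = 0.1141 m

S_c ≈ 114 mm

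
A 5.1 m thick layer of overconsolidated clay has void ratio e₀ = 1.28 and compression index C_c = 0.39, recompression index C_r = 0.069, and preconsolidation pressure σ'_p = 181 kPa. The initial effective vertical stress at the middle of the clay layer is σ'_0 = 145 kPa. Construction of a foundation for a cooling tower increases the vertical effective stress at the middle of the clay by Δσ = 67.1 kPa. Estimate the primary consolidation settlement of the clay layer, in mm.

S_c ≈ 74.9 mm

Final effective stress: σ'_f = 145 + 67.1 = 212.1 kPa.
σ'_f = 212.1 > σ'_p = 181 kPa, so the stress path crosses the preconsolidation pressure — recompression up to σ'_p, then virgin compression beyond:
S_c = H/(1+e₀)·[C_r·log₁₀(σ'_p/σ'_0) + C_c·log₁₀(σ'_f/σ'_p)]
    = 5.1/2.28 × [0.069×log₁₀(181/145) + 0.39×log₁₀(212.1/181)]
    = 2.2368 × [0.0066454 + 0.026856] = 0.07494 m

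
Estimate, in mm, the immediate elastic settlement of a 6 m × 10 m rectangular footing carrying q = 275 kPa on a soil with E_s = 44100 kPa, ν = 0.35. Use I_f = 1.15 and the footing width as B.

S_e ≈ 37.8 mm

Immediate (elastic) settlement: S_e = q·B·(1−ν²)/E_s · I_f.
S_e = 275 × 6 × (1 − 0.35²) / 44100 × 1.15
    = 275 × 6 × 0.8775 / 44100 × 1.15
    = 0.03776 m = 37.76 mm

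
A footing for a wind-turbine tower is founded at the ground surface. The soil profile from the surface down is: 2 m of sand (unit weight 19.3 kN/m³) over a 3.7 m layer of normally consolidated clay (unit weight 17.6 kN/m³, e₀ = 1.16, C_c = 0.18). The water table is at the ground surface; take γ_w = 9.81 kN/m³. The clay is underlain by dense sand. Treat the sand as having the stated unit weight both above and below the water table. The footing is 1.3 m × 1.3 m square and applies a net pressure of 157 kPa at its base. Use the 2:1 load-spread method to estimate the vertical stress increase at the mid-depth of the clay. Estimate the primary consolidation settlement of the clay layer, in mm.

Mid-depth of clay below the ground surface: z = 2 + 3.7/2 = 3.85 m.
Total vertical stress at mid-clay: σ_v = 19.3×2 + 17.6×1.85 = 71.16 kPa.
Pore pressure: u = 9.81×(3.85 − 0) = 37.769 kPa.
Initial effective stress: σ'_0 = σ_v − u = 71.16 − 37.769 = 33.391 kPa.
Stress increase at mid-clay by the 2:1 spreading method:
Δσ = qBL/((B+z)(L+z)) = 157×1.3×1.3/((1.3+3.85)(1.3+3.85)) = 10.004 kPa
Final effective stress: σ'_f = σ'_0 + Δσ = 33.391 + 10.004 = 43.395 kPa.
Normally consolidated clay, so the full stress increment lies on the virgin compression line:
S_c = C_c·H/(1+e₀)·log₁₀(σ'_f/σ'_0) = 0.18×3.7/(1+1.16)×log₁₀(43.395/33.391)
    = 0.30833 × 0.11381 = 0.03509 m

S_c ≈ 35.1 mm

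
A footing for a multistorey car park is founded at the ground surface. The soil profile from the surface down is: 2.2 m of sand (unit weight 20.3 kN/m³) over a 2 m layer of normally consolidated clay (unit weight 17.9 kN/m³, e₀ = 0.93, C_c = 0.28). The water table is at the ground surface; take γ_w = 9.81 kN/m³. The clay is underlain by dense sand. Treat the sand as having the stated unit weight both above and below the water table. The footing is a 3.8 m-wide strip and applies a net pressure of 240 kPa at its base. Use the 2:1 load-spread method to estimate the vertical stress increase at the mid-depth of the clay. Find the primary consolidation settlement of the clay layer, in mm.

S_c ≈ 207 mm

Mid-depth of clay below the ground surface: z = 2.2 + 2/2 = 3.2 m.
Total vertical stress at mid-clay: σ_v = 20.3×2.2 + 17.9×1 = 62.56 kPa.
Pore pressure: u = 9.81×(3.2 − 0) = 31.392 kPa.
Initial effective stress: σ'_0 = σ_v − u = 62.56 − 31.392 = 31.168 kPa.
Stress increase at mid-clay by the 2:1 spreading method:
Δσ = qB/(B+z) = 240×3.8/(3.8+3.2) = 130.29 kPa
Final effective stress: σ'_f = σ'_0 + Δσ = 31.168 + 130.29 = 161.46 kPa.
Normally consolidated clay, so the full stress increment lies on the virgin compression line:
S_c = C_c·H/(1+e₀)·log₁₀(σ'_f/σ'_0) = 0.28×2/(1+0.93)×log₁₀(161.46/31.168)
    = 0.29016 × 0.71436 = 0.2073 m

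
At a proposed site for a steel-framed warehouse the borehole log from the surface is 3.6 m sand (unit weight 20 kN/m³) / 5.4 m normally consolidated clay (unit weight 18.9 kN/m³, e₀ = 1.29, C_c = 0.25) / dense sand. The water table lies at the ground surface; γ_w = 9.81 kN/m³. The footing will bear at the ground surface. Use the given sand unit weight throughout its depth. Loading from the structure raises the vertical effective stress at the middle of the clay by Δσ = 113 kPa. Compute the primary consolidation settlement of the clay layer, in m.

Mid-depth of clay below the ground surface: z = 3.6 + 5.4/2 = 6.3 m.
Total vertical stress at mid-clay: σ_v = 20×3.6 + 18.9×2.7 = 123.03 kPa.
Pore pressure: u = 9.81×(6.3 − 0) = 61.803 kPa.
Initial effective stress: σ'_0 = σ_v − u = 123.03 − 61.803 = 61.227 kPa.
Final effective stress: σ'_f = σ'_0 + Δσ = 61.227 + 113 = 174.23 kPa.
Normally consolidated clay, so the full stress increment lies on the virgin compression line:
S_c = C_c·H/(1+e₀)·log₁₀(σ'_f/σ'_0) = 0.25×5.4/(1+1.29)×log₁₀(174.23/61.227)
    = 0.58952 × 0.45418 = 0.2677 m

S_c ≈ 0.268 m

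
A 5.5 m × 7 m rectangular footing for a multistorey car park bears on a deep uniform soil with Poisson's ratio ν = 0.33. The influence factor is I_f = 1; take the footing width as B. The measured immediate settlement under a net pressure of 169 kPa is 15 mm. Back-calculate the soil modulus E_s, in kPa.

S_e = q·B·(1−ν²)/E_s · I_f  ⇒  E_s = q·B·(1−ν²)·I_f / S_e.
E_s = 169 × 5.5 × 0.8911 × 1 / 0.015 = 55220 kPa

E_s ≈ 55200 kPa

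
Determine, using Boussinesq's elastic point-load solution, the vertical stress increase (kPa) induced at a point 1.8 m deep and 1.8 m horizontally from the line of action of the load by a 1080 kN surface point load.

Boussinesq vertical stress below a point load on an elastic half-space:
Δσ_z = 3P/(2πz²) · [1 + (r/z)²]^(−5/2)
r/z = 1.8/1.8 = 1; [1+(r/z)²]^(−5/2) = 0.17678.
Δσ_z = 3×1080/(2π×1.8²) × 0.17678 = 159.15 × 0.17678 = 28.13 kPa

Δσ_z ≈ 28.1 kPa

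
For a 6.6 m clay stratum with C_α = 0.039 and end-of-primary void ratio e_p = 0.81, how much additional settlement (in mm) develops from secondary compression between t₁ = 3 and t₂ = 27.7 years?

S_s ≈ 137 mm

Secondary compression: S_s = C_α·H/(1+e_p)·log₁₀(t₂/t₁)
S_s = 0.039×6.6/(1+0.81)×log₁₀(27.7/3)
    = 0.1422 × 0.9654 = 0.1373 m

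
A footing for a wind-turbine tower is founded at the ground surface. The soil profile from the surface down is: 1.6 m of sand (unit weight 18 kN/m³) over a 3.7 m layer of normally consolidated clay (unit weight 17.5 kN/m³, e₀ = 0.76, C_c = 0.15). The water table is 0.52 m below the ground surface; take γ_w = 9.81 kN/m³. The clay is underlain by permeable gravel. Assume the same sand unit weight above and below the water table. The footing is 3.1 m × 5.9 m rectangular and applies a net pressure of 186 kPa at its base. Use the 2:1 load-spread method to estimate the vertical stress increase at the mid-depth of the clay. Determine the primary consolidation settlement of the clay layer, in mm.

S_c ≈ 137 mm

Mid-depth of clay below the ground surface: z = 1.6 + 3.7/2 = 3.45 m.
Total vertical stress at mid-clay: σ_v = 18×1.6 + 17.5×1.85 = 61.175 kPa.
Pore pressure: u = 9.81×(3.45 − 0.52) = 28.743 kPa.
Initial effective stress: σ'_0 = σ_v − u = 61.175 − 28.743 = 32.432 kPa.
Stress increase at mid-clay by the 2:1 spreading method:
Δσ = qBL/((B+z)(L+z)) = 186×3.1×5.9/((3.1+3.45)(5.9+3.45)) = 55.549 kPa
Final effective stress: σ'_f = σ'_0 + Δσ = 32.432 + 55.549 = 87.981 kPa.
Normally consolidated clay, so the full stress increment lies on the virgin compression line:
S_c = C_c·H/(1+e₀)·log₁₀(σ'_f/σ'_0) = 0.15×3.7/(1+0.76)×log₁₀(87.981/32.432)
    = 0.31534 × 0.43342 = 0.1367 m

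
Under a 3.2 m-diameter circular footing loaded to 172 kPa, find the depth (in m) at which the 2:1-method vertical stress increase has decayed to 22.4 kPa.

z ≈ 5.67 m

2:1 spreading — at depth z the loaded area has grown by z in each plan dimension:
qD²/(D+z)² = Δσ_z ⇒ z = D(√(q/Δσ_z) − 1) = 3.2×(√(172/22.4) − 1) = 5.667 m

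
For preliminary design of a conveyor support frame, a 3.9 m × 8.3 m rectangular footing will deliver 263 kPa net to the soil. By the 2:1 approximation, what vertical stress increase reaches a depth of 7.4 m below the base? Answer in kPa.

Δσ_z ≈ 48 kPa

By the 2:1 method the load spreads at 1 horizontal : 2 vertical, so at depth z the loaded area has grown by z in each plan dimension:
Δσ = qBL/((B+z)(L+z)) = 263×3.9×8.3/((3.9+7.4)(8.3+7.4)) = 47.987 kPa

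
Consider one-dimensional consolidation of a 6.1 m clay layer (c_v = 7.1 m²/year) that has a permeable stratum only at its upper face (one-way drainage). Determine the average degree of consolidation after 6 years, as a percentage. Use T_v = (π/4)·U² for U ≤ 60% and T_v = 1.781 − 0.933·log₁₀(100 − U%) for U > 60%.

U ≈ 95.2 %

Drainage path length: H_d = H = 6.1 m (single drainage).
T_v = c_v·t/H_d² = 7.1×6/6.1² = 1.1449.
T_v = 1.1449 corresponds to the U > 60% branch:
U = 1 − 10^((1.781 − T_v)/0.933)/100 = 0.9519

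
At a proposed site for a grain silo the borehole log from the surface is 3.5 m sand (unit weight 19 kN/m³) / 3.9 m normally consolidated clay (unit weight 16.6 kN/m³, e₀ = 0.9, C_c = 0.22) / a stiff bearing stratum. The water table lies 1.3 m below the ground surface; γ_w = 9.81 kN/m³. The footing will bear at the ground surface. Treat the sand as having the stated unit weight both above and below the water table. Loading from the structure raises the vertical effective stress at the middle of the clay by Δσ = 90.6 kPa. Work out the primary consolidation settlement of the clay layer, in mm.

Mid-depth of clay below the ground surface: z = 3.5 + 3.9/2 = 5.45 m.
Total vertical stress at mid-clay: σ_v = 19×3.5 + 16.6×1.95 = 98.87 kPa.
Pore pressure: u = 9.81×(5.45 − 1.3) = 40.712 kPa.
Initial effective stress: σ'_0 = σ_v − u = 98.87 − 40.712 = 58.158 kPa.
Final effective stress: σ'_f = σ'_0 + Δσ = 58.158 + 90.6 = 148.76 kPa.
Normally consolidated clay, so the full stress increment lies on the virgin compression line:
S_c = C_c·H/(1+e₀)·log₁₀(σ'_f/σ'_0) = 0.22×3.9/(1+0.9)×log₁₀(148.76/58.158)
    = 0.45158 × 0.40788 = 0.1842 m

S_c ≈ 184 mm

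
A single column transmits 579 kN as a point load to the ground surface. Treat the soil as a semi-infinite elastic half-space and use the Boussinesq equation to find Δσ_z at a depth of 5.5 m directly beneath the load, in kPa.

Boussinesq vertical stress below a point load on an elastic half-space:
Δσ_z = 3P/(2πz²) · [1 + (r/z)²]^(−5/2)
r/z = 0/5.5 = 0; [1+(r/z)²]^(−5/2) = 1.
Δσ_z = 3×579/(2π×5.5²) × 1 = 9.1389 × 1 = 9.139 kPa

Δσ_z ≈ 9.14 kPa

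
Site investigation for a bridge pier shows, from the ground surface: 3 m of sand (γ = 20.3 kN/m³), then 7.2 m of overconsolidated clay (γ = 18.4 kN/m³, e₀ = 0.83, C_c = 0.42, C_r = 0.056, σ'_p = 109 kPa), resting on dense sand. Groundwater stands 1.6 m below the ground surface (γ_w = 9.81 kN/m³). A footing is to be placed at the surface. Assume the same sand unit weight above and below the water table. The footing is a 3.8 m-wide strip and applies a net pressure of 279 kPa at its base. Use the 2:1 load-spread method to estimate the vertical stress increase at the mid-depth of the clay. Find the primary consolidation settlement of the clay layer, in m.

Mid-depth of clay below the ground surface: z = 3 + 7.2/2 = 6.6 m.
Total vertical stress at mid-clay: σ_v = 20.3×3 + 18.4×3.6 = 127.14 kPa.
Pore pressure: u = 9.81×(6.6 − 1.6) = 49.05 kPa.
Initial effective stress: σ'_0 = σ_v − u = 127.14 − 49.05 = 78.09 kPa.
Stress increase at mid-clay by the 2:1 spreading method:
Δσ = qB/(B+z) = 279×3.8/(3.8+6.6) = 101.94 kPa
Final effective stress: σ'_f = 78.09 + 101.94 = 180.03 kPa.
σ'_f = 180.03 > σ'_p = 109 kPa, so the stress path crosses the preconsolidation pressure — recompression up to σ'_p, then virgin compression beyond:
S_c = H/(1+e₀)·[C_r·log₁₀(σ'_p/σ'_0) + C_c·log₁₀(σ'_f/σ'_p)]
    = 7.2/1.83 × [0.056×log₁₀(109/78.09) + 0.42×log₁₀(180.03/109)]
    = 3.9344 × [0.0081105 + 0.091526] = 0.392 m

S_c ≈ 0.392 m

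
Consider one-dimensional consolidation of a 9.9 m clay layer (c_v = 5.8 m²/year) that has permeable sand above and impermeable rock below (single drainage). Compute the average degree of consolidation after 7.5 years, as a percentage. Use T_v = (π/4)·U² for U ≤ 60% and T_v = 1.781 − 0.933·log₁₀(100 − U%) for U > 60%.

U ≈ 72.9 %

Drainage path length: H_d = H = 9.9 m (single drainage).
T_v = c_v·t/H_d² = 5.8×7.5/9.9² = 0.44383.
T_v = 0.44383 corresponds to the U > 60% branch:
U = 1 − 10^((1.781 − T_v)/0.933)/100 = 0.7289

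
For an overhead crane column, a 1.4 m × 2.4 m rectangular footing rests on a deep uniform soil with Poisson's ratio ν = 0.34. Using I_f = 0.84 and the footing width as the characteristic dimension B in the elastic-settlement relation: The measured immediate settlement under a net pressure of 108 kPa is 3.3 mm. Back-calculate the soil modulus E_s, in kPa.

S_e = q·B·(1−ν²)/E_s · I_f  ⇒  E_s = q·B·(1−ν²)·I_f / S_e.
E_s = 108 × 1.4 × 0.8844 × 0.84 / 0.0033 = 34040 kPa

E_s ≈ 34000 kPa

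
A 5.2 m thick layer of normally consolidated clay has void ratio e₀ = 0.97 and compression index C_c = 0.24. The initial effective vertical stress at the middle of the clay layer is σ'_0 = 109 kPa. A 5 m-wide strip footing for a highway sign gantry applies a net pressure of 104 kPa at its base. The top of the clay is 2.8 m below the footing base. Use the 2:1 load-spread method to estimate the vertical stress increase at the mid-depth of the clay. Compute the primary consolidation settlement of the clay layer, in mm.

S_c ≈ 104 mm

Mid-depth of clay below the footing base: z = 2.8 + 5.2/2 = 5.4 m.
Stress increase at mid-clay by the 2:1 spreading method:
Δσ = qB/(B+z) = 104×5/(5+5.4) = 50 kPa
Final effective stress: σ'_f = σ'_0 + Δσ = 109 + 50 = 159 kPa.
Normally consolidated clay, so the full stress increment lies on the virgin compression line:
S_c = C_c·H/(1+e₀)·log₁₀(σ'_f/σ'_0) = 0.24×5.2/(1+0.97)×log₁₀(159/109)
    = 0.6335 × 0.16397 = 0.1039 m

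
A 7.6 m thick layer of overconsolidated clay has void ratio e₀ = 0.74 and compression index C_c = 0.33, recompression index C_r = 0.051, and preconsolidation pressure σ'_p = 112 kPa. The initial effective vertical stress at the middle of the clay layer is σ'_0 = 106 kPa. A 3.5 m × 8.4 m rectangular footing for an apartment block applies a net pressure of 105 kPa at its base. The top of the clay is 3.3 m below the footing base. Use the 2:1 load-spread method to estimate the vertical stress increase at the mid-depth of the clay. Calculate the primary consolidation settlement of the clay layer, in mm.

S_c ≈ 73 mm

Mid-depth of clay below the footing base: z = 3.3 + 7.6/2 = 7.1 m.
Stress increase at mid-clay by the 2:1 spreading method:
Δσ = qBL/((B+z)(L+z)) = 105×3.5×8.4/((3.5+7.1)(8.4+7.1)) = 18.789 kPa
Final effective stress: σ'_f = 106 + 18.789 = 124.79 kPa.
σ'_f = 124.79 > σ'_p = 112 kPa, so the stress path crosses the preconsolidation pressure — recompression up to σ'_p, then virgin compression beyond:
S_c = H/(1+e₀)·[C_r·log₁₀(σ'_p/σ'_0) + C_c·log₁₀(σ'_f/σ'_p)]
    = 7.6/1.74 × [0.051×log₁₀(112/106) + 0.33×log₁₀(124.79/112)]
    = 4.3678 × [0.0012195 + 0.015497] = 0.07301 m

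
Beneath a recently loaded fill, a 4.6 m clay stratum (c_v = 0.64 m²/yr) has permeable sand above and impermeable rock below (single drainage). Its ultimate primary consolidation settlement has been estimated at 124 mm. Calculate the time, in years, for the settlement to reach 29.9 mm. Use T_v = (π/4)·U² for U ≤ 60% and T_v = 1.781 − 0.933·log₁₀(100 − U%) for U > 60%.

t ≈ 1.51 years

Drainage path length: H_d = H = 4.6 m (single drainage).
U = S(t)/S_ult = 29.9/124 = 0.2411.
U ≤ 60%: T_v = (π/4)·U² = (π/4)×0.24113² = 0.045666.
t = T_v·H_d²/c_v = 0.045666×4.6²/0.64 = 1.51 years.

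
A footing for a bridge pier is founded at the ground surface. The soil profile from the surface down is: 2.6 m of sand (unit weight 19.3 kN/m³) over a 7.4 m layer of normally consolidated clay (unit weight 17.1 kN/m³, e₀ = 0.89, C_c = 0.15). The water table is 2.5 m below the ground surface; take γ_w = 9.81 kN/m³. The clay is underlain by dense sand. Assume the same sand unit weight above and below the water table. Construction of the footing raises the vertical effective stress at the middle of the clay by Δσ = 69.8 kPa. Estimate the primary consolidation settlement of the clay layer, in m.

Mid-depth of clay below the ground surface: z = 2.6 + 7.4/2 = 6.3 m.
Total vertical stress at mid-clay: σ_v = 19.3×2.6 + 17.1×3.7 = 113.45 kPa.
Pore pressure: u = 9.81×(6.3 − 2.5) = 37.278 kPa.
Initial effective stress: σ'_0 = σ_v − u = 113.45 − 37.278 = 76.172 kPa.
Final effective stress: σ'_f = σ'_0 + Δσ = 76.172 + 69.8 = 145.97 kPa.
Normally consolidated clay, so the full stress increment lies on the virgin compression line:
S_c = C_c·H/(1+e₀)·log₁₀(σ'_f/σ'_0) = 0.15×7.4/(1+0.89)×log₁₀(145.97/76.172)
    = 0.5873 × 0.28247 = 0.1659 m

S_c ≈ 0.166 m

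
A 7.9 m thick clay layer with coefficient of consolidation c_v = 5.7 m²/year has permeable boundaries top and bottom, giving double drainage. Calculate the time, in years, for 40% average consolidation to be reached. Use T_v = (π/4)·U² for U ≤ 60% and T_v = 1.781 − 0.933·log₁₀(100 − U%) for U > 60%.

Drainage path length: H_d = H/2 = 3.95 m (double drainage).
U ≤ 60%: T_v = (π/4)·U² = (π/4)×0.4² = 0.12566.
t = T_v·H_d²/c_v = 0.12566×3.95²/5.7 = 0.344 years.

t ≈ 0.344 years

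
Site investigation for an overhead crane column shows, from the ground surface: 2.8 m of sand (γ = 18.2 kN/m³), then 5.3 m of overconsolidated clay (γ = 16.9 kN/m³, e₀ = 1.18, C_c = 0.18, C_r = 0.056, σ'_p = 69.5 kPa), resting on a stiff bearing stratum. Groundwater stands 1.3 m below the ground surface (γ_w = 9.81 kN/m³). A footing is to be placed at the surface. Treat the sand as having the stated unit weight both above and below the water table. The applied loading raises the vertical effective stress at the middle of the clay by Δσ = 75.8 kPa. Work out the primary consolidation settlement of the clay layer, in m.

Mid-depth of clay below the ground surface: z = 2.8 + 5.3/2 = 5.45 m.
Total vertical stress at mid-clay: σ_v = 18.2×2.8 + 16.9×2.65 = 95.745 kPa.
Pore pressure: u = 9.81×(5.45 − 1.3) = 40.712 kPa.
Initial effective stress: σ'_0 = σ_v − u = 95.745 − 40.712 = 55.033 kPa.
Final effective stress: σ'_f = 55.033 + 75.8 = 130.83 kPa.
σ'_f = 130.83 > σ'_p = 69.5 kPa, so the stress path crosses the preconsolidation pressure — recompression up to σ'_p, then virgin compression beyond:
S_c = H/(1+e₀)·[C_r·log₁₀(σ'_p/σ'_0) + C_c·log₁₀(σ'_f/σ'_p)]
    = 5.3/2.18 × [0.056×log₁₀(69.5/55.033) + 0.18×log₁₀(130.83/69.5)]
    = 2.4312 × [0.0056763 + 0.04945] = 0.134 m

S_c ≈ 0.134 m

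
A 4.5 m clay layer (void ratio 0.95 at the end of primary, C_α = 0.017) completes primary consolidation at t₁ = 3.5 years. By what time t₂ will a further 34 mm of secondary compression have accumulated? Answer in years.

t₂ ≈ 25.7 years

S_s = C_α·H/(1+e_p)·log₁₀(t₂/t₁) ⇒ log₁₀(t₂/t₁) = S_s·(1+e_p)/(C_α·H).
log₁₀(t₂/t₁) = 0.034 × (1+0.95) / (0.017×4.5) = 0.8667
t₂ = t₁ × 10^0.8667 = 3.5 × 7.356 = 25.75 years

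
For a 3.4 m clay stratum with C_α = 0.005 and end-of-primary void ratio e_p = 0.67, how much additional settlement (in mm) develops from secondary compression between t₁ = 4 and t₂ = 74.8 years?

Secondary compression: S_s = C_α·H/(1+e_p)·log₁₀(t₂/t₁)
S_s = 0.005×3.4/(1+0.67)×log₁₀(74.8/4)
    = 0.01018 × 1.272 = 0.01295 m

S_s ≈ 12.9 mm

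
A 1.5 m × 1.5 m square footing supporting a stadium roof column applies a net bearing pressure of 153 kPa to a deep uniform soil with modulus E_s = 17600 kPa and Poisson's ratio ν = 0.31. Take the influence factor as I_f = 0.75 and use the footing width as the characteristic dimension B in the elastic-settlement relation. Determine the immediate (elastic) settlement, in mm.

Immediate (elastic) settlement: S_e = q·B·(1−ν²)/E_s · I_f.
S_e = 153 × 1.5 × (1 − 0.31²) / 17600 × 0.75
    = 153 × 1.5 × 0.9039 / 17600 × 0.75
    = 0.00884 m = 8.84 mm

S_e ≈ 8.84 mm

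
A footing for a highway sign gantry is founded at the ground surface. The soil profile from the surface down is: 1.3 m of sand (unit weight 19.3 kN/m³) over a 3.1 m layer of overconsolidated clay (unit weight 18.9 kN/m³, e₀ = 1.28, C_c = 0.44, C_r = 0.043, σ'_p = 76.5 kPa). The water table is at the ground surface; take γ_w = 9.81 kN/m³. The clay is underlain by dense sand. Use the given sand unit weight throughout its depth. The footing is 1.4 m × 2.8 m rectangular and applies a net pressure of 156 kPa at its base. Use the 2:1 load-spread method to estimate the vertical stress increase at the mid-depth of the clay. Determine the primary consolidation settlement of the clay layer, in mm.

S_c ≈ 17.1 mm

Mid-depth of clay below the ground surface: z = 1.3 + 3.1/2 = 2.85 m.
Total vertical stress at mid-clay: σ_v = 19.3×1.3 + 18.9×1.55 = 54.385 kPa.
Pore pressure: u = 9.81×(2.85 − 0) = 27.959 kPa.
Initial effective stress: σ'_0 = σ_v − u = 54.385 − 27.959 = 26.426 kPa.
Stress increase at mid-clay by the 2:1 spreading method:
Δσ = qBL/((B+z)(L+z)) = 156×1.4×2.8/((1.4+2.85)(2.8+2.85)) = 25.467 kPa
Final effective stress: σ'_f = 26.426 + 25.467 = 51.893 kPa.
σ'_f = 51.893 ≤ σ'_p = 76.5 kPa, so the clay remains overconsolidated and only the recompression index applies:
S_c = C_r·H/(1+e₀)·log₁₀(σ'_f/σ'_0) = 0.043×3.1/2.28×log₁₀(51.893/26.426)
    = 0.058463 × 0.29308 = 0.01713 m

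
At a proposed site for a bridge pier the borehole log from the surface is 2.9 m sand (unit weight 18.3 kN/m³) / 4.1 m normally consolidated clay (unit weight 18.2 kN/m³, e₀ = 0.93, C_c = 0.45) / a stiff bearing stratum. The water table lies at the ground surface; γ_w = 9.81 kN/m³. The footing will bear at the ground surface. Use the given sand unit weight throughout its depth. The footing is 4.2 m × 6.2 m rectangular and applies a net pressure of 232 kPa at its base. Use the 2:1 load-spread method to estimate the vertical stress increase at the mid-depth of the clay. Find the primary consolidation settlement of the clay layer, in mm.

Mid-depth of clay below the ground surface: z = 2.9 + 4.1/2 = 4.95 m.
Total vertical stress at mid-clay: σ_v = 18.3×2.9 + 18.2×2.05 = 90.38 kPa.
Pore pressure: u = 9.81×(4.95 − 0) = 48.56 kPa.
Initial effective stress: σ'_0 = σ_v − u = 90.38 − 48.56 = 41.82 kPa.
Stress increase at mid-clay by the 2:1 spreading method:
Δσ = qBL/((B+z)(L+z)) = 232×4.2×6.2/((4.2+4.95)(6.2+4.95)) = 59.215 kPa
Final effective stress: σ'_f = σ'_0 + Δσ = 41.82 + 59.215 = 101.03 kPa.
Normally consolidated clay, so the full stress increment lies on the virgin compression line:
S_c = C_c·H/(1+e₀)·log₁₀(σ'_f/σ'_0) = 0.45×4.1/(1+0.93)×log₁₀(101.03/41.82)
    = 0.95596 × 0.38307 = 0.3662 m

S_c ≈ 366 mm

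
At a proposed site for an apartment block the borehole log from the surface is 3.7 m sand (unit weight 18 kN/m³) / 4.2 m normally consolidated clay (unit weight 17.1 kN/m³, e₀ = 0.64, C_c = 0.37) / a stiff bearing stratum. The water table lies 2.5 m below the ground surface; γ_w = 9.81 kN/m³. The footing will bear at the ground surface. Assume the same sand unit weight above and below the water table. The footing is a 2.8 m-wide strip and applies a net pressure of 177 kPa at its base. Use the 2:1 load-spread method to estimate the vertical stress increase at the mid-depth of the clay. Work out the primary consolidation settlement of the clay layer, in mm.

S_c ≈ 247 mm

Mid-depth of clay below the ground surface: z = 3.7 + 4.2/2 = 5.8 m.
Total vertical stress at mid-clay: σ_v = 18×3.7 + 17.1×2.1 = 102.51 kPa.
Pore pressure: u = 9.81×(5.8 − 2.5) = 32.373 kPa.
Initial effective stress: σ'_0 = σ_v − u = 102.51 − 32.373 = 70.137 kPa.
Stress increase at mid-clay by the 2:1 spreading method:
Δσ = qB/(B+z) = 177×2.8/(2.8+5.8) = 57.628 kPa
Final effective stress: σ'_f = σ'_0 + Δσ = 70.137 + 57.628 = 127.77 kPa.
Normally consolidated clay, so the full stress increment lies on the virgin compression line:
S_c = C_c·H/(1+e₀)·log₁₀(σ'_f/σ'_0) = 0.37×4.2/(1+0.64)×log₁₀(127.77/70.137)
    = 0.94756 × 0.26048 = 0.2468 m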